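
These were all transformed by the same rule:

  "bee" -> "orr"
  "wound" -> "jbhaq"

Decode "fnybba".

saloon

Compare letters: b→o is +13, e→r is +13, e→r is +13 — a constant shift. It's a constant shift of +13 (ROT13).
Reversing it on fnybba: f−13=s, n−13=a, y−13=l, b−13=o, b−13=o, a−13=n.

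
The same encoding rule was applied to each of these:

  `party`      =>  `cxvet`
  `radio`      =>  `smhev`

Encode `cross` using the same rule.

wwsvg

The output letters match the input read backwards, each shifted +4: party reversed is ytrap. Read the word backwards and shift each letter +4.
On cross: reverse → ssorc; then shift: s+4=w, s+4=w, o+4=s, r+4=v, c+4=g.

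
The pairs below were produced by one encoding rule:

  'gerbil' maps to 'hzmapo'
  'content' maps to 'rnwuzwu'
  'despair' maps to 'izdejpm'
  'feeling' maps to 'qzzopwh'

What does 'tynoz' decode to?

g(6)→h(7) and e(4)→z(25) fit y≡17x+9 (mod 26); the inverse of 17 mod 26 is 23. Treating letters as 0–25, the rule is x ↦ 17x + 9 (mod 26).
Reversing it on tynoz: t(19)→23·(19−9)≡22=w; y(24)→23·(24−9)≡7=h; n(13)→23·(13−9)≡14=o; o(14)→23·(14−9)≡11=l; z(25)→23·(25−9)≡4=e (all mod 26).

whole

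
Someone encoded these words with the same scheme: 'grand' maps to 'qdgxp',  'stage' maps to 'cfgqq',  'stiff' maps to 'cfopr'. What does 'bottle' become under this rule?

A repeating key of period 3 is used — shifts +10, +12, +6 over and over.
For bottle: b+10=l, o+12=a, t+6=z, t+10=d, l+12=x, e+6=k.

lazdxk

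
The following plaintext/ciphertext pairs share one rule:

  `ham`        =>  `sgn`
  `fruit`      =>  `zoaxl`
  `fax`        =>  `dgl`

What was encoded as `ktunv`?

Two steps: reverse the string, then apply a Caesar shift of +6.
Undoing it on ktunv: shift back: k−6=e, t−6=n, u−6=o, n−6=h, v−6=p → enohp; then reverse → phone.

phone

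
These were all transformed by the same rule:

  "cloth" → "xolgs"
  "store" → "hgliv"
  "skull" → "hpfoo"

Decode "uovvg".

Each pair mirrors across the alphabet (c↔x, l↔o, o↔l): positions sum to 25. This is the alphabet-reversal cipher (Atbash): a becomes z, b becomes y, etc.
Undoing it on uovvg: u↔f, o↔l, v↔e, v↔e, g↔t.

fleet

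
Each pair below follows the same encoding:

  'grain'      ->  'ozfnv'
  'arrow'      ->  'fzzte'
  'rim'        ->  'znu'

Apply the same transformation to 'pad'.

The shift depends on letter class: consonant g→o is +8, but vowel a→f is +5. Vowels shift forward by 5 and consonants shift forward by 8.
For pad: p(cons)+8=x, a(vowel)+5=f, d(cons)+8=l.

xfl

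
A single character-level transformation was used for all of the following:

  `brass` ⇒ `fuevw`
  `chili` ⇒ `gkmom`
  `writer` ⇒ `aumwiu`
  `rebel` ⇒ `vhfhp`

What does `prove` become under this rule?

It's a Vigenère-style cipher with numeric key [4,3]: position i shifts by key[i mod 2].
Applying it to prove: p+4=t, r+3=u, o+4=s, v+3=y, e+4=i.

tusyi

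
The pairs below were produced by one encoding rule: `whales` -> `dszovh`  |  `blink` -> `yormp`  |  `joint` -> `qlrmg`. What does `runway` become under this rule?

ifmdzb

Each pair mirrors across the alphabet (w↔d, h↔s, a↔z): positions sum to 25. This is the alphabet-reversal cipher (Atbash): a becomes z, b becomes y, etc.
On runway: r↔i, u↔f, n↔m, w↔d, a↔z, y↔b.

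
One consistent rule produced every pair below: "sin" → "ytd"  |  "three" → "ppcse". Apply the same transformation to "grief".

The output letters match the input read backwards, each shifted +11: sin reversed is nis. The word is reversed, then every letter is shifted forward by 11.
Applying it to grief: reverse → feirg; then shift: f+11=q, e+11=p, i+11=t, r+11=c, g+11=r.

qptcr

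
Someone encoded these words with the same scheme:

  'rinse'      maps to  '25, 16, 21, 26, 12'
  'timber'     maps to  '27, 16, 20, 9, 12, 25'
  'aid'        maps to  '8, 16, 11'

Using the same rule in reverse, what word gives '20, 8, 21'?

Each letter is replaced by its alphabet position (a=1..z=26) + 7.
Undoing it on 20, 8, 21: 20→(20−7)÷1=13=m, 8→(8−7)÷1=1=a, 21→(21−7)÷1=14=n.

man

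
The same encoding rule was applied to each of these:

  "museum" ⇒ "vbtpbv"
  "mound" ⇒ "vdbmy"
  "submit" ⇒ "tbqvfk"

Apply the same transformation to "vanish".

szmfto

This is an affine cipher: with a=0,…,z=25, each position x becomes (17x+25) mod 26.
Applying it to vanish: v(21)→17·21+25≡18=s; a(0)→17·0+25≡25=z; n(13)→17·13+25≡12=m; i(8)→17·8+25≡5=f; s(18)→17·18+25≡19=t; h(7)→17·7+25≡14=o (all mod 26).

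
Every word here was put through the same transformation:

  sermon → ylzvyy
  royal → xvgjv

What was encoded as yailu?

In sermon: s→y is +6, e→l is +7, r→z is +8, m→v is +9 — the shift increases by 1 each position. Each letter shifts forward by (position + 6), i.e. 6, 7, 8, … — the shift grows by one for each successive letter.
Reversing it on yailu: y−6=s, a−7=t, i−8=a, l−9=c, u−10=k.

stack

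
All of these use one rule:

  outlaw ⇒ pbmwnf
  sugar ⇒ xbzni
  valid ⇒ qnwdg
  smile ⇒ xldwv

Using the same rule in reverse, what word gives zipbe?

o(14)→p(15) and u(20)→b(1) fit y≡15x+13 (mod 26); the inverse of 15 mod 26 is 7. This is an affine cipher: with a=0,…,z=25, each position x becomes (15x+13) mod 26.
Decoding zipbe: z(25)→7·(25−13)≡6=g; i(8)→7·(8−13)≡17=r; p(15)→7·(15−13)≡14=o; b(1)→7·(1−13)≡20=u; e(4)→7·(4−13)≡15=p (all mod 26).

group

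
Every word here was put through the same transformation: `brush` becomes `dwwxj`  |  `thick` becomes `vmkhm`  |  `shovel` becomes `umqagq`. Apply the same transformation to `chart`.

Shifts by position in brush: pos 0: b→d (+2), pos 1: r→w (+5), pos 2: u→w (+2), pos 3: s→x (+5) — repeating every 2. A repeating key of period 2 is used — shifts +2, +5 over and over.
For chart: c+2=e, h+5=m, a+2=c, r+5=w, t+2=v.

emcwv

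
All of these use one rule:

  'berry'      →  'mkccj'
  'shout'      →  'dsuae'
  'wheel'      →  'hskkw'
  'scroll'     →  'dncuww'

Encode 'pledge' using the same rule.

awkork

The shift depends on letter class: consonant b→m is +11, but vowel e→k is +6. Two shifts are in play — +6 for a/e/i/o/u, +11 for every other letter.
Applying it to pledge: p(cons)+11=a, l(cons)+11=w, e(vowel)+6=k, d(cons)+11=o, g(cons)+11=r, e(vowel)+6=k.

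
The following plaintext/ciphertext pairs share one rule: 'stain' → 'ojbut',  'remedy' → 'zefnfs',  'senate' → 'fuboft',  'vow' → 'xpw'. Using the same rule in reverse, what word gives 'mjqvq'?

pupil

The output letters match the input read backwards, each shifted +1: stain reversed is niats. Two steps: reverse the string, then apply a Caesar shift of +1.
Reversing it on mjqvq: shift back: m−1=l, j−1=i, q−1=p, v−1=u, q−1=p → lipup; then reverse → pupil.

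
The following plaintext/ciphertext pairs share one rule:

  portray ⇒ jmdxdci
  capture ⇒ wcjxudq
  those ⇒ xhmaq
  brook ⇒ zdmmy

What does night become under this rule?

p(15)→j(9) and o(14)→m(12) fit y≡23x+2 (mod 26); the inverse of 23 mod 26 is 17. This is an affine cipher: with a=0,…,z=25, each position x becomes (23x+2) mod 26.
For night: n(13)→23·13+2≡15=p; i(8)→23·8+2≡4=e; g(6)→23·6+2≡10=k; h(7)→23·7+2≡7=h; t(19)→23·19+2≡23=x (all mod 26).

pekhx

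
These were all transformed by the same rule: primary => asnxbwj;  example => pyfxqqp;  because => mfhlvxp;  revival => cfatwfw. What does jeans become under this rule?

The shifts repeat in a cycle of length 3: positions 0,1,… shift by +11, +1, +5, then the pattern repeats.
On jeans: j+11=u, e+1=f, a+5=f, n+11=y, s+1=t.

uffyt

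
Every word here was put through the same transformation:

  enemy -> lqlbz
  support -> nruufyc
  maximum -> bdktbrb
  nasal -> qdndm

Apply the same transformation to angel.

Each letter's alphabet position (a=0..z=25) is mapped through 15·x+3 mod 26 — an affine cipher.
For angel: a(0)→15·0+3≡3=d; n(13)→15·13+3≡16=q; g(6)→15·6+3≡15=p; e(4)→15·4+3≡11=l; l(11)→15·11+3≡12=m (all mod 26).

dqplm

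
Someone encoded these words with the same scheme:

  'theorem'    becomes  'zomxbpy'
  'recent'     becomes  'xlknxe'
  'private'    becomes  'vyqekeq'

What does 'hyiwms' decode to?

branch

Each letter shifts forward by (position + 6), i.e. 6, 7, 8, … — the shift grows by one for each successive letter.
Decoding hyiwms: h−6=b, y−7=r, i−8=a, w−9=n, m−10=c, s−11=h.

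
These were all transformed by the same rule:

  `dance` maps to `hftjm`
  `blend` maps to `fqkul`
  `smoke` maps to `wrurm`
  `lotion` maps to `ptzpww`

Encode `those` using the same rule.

In dance: d→h is +4, a→f is +5, n→t is +6, c→j is +7 — the shift increases by 1 each position. The shift increases by 1 at each position, starting from +4: 4, 5, 6, ….
For those: t+4=x, h+5=m, o+6=u, s+7=z, e+8=m.

xmuzm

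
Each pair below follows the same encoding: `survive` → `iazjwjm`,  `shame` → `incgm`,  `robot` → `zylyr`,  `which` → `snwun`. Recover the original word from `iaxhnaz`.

sulphur

This is an affine cipher: with a=0,…,z=25, each position x becomes (9x+2) mod 26.
Undoing it on iaxhnaz: i(8)→3·(8−2)≡18=s; a(0)→3·(0−2)≡20=u; x(23)→3·(23−2)≡11=l; h(7)→3·(7−2)≡15=p; n(13)→3·(13−2)≡7=h; a(0)→3·(0−2)≡20=u; z(25)→3·(25−2)≡17=r (all mod 26).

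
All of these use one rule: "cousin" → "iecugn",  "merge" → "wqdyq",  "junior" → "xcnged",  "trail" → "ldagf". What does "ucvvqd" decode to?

supper

Treating letters as 0–25, the rule is x ↦ 17x + 0 (mod 26).
Decoding ucvvqd: u(20)→23·(20−0)≡18=s; c(2)→23·(2−0)≡20=u; v(21)→23·(21−0)≡15=p; v(21)→23·(21−0)≡15=p; q(16)→23·(16−0)≡4=e; d(3)→23·(3−0)≡17=r (all mod 26).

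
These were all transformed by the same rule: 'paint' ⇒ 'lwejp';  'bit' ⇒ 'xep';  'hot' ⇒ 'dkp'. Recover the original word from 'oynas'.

Compare letters: p→l is +22, a→w is +22, i→e is +22 — a constant shift. Every letter moves 22 places later in the alphabet, wrapping around z→a.
Decoding oynas: o−22=s, y−22=c, n−22=r, a−22=e, s−22=w.

screw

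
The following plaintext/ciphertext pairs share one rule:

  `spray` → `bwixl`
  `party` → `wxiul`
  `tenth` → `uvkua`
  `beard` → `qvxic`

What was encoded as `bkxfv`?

s(18)→b(1) and p(15)→w(22) fit y≡19x+23 (mod 26); the inverse of 19 mod 26 is 11. Each letter's alphabet position (a=0..z=25) is mapped through 19·x+23 mod 26 — an affine cipher.
Decoding bkxfv: b(1)→11·(1−23)≡18=s; k(10)→11·(10−23)≡13=n; x(23)→11·(23−23)≡0=a; f(5)→11·(5−23)≡10=k; v(21)→11·(21−23)≡4=e (all mod 26).

snake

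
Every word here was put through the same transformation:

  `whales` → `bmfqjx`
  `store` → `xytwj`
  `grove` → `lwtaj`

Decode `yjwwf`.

terra

Every letter moves 5 places later in the alphabet, wrapping around z→a.
Decoding yjwwf: y−5=t, j−5=e, w−5=r, w−5=r, f−5=a.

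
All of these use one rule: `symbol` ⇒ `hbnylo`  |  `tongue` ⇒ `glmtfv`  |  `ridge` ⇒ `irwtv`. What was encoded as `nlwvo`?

model

This is the alphabet-reversal cipher (Atbash): a becomes z, b becomes y, etc.
Undoing it on nlwvo: n↔m, l↔o, w↔d, v↔e, o↔l.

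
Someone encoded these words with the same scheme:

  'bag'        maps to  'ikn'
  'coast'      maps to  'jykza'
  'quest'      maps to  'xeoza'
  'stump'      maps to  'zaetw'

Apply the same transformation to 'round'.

The rule splits by letter class: vowels +10, consonants +7.
For round: r(cons)+7=y, o(vowel)+10=y, u(vowel)+10=e, n(cons)+7=u, d(cons)+7=k.

yyeuk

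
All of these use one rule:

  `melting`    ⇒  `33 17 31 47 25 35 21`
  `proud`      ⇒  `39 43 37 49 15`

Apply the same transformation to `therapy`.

m(#13)→33 and e(#5)→17: differences scale by 2, so n = 2·pos + 7. The formula is n = 2×(alphabet index, a=1) + 7.
For therapy: t=20→47, h=8→23, e=5→17, r=18→43, a=1→9, p=16→39, y=25→57.

47 23 17 43 9 39 57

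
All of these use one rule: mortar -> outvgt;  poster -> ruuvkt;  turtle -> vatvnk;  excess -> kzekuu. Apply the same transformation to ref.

tkh

The shift depends on letter class: consonant m→o is +2, but vowel o→u is +6. Two shifts are in play — +6 for a/e/i/o/u, +2 for every other letter.
Applying it to ref: r(cons)+2=t, e(vowel)+6=k, f(cons)+2=h.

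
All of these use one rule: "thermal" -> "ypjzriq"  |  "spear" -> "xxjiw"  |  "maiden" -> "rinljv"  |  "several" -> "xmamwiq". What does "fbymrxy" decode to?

It's a Vigenère-style cipher with numeric key [5,8]: position i shifts by key[i mod 2].
Decoding fbymrxy: f−5=a, b−8=t, y−5=t, m−8=e, r−5=m, x−8=p, y−5=t.

attempt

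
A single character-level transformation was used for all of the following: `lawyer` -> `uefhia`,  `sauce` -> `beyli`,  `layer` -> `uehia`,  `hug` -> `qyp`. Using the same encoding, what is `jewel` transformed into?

sifiu

The shift depends on letter class: consonant l→u is +9, but vowel a→e is +4. Two shifts are in play — +4 for a/e/i/o/u, +9 for every other letter.
Applying it to jewel: j(cons)+9=s, e(vowel)+4=i, w(cons)+9=f, e(vowel)+4=i, l(cons)+9=u.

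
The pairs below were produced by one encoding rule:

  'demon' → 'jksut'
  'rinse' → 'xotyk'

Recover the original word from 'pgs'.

jam

Every letter moves 6 places later in the alphabet, wrapping around z→a.
Decoding pgs: p−6=j, g−6=a, s−6=m.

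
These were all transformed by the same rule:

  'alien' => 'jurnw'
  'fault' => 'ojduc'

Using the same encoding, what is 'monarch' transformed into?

vxwjalq

Compare letters: a→j is +9, l→u is +9, i→r is +9 — a constant shift. This is a Caesar cipher with shift 9.
On monarch: m+9=v, o+9=x, n+9=w, a+9=j, r+9=a, c+9=l, h+9=q.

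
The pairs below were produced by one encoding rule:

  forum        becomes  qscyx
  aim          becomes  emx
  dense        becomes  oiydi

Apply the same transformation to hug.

Two shifts are in play — +4 for a/e/i/o/u, +11 for every other letter.
For hug: h(cons)+11=s, u(vowel)+4=y, g(cons)+11=r.

syr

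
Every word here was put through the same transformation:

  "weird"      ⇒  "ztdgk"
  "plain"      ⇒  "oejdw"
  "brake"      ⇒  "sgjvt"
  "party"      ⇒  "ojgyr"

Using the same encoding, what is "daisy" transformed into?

w(22)→z(25) and e(4)→t(19) fit y≡9x+9 (mod 26); the inverse of 9 mod 26 is 3. Treating letters as 0–25, the rule is x ↦ 9x + 9 (mod 26).
On daisy: d(3)→9·3+9≡10=k; a(0)→9·0+9≡9=j; i(8)→9·8+9≡3=d; s(18)→9·18+9≡15=p; y(24)→9·24+9≡17=r (all mod 26).

kjdpr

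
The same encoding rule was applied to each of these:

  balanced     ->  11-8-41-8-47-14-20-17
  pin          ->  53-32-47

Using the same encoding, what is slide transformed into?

b(#2)→11 and a(#1)→8: differences scale by 3, so n = 3·pos + 5. Each letter becomes 3×(its alphabet position, a=1..z=26) + 5.
On slide: s=19→62, l=12→41, i=9→32, d=4→17, e=5→20.

62-41-32-17-20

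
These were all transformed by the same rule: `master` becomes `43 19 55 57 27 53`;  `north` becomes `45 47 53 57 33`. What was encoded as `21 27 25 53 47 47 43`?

m(#13)→43 and a(#1)→19: differences scale by 2, so n = 2·pos + 17. Each letter becomes 2×(its alphabet position, a=1..z=26) + 17.
Decoding 21 27 25 53 47 47 43: 21→(21−17)÷2=2=b, 27→(27−17)÷2=5=e, 25→(25−17)÷2=4=d, 53→(53−17)÷2=18=r, 47→(47−17)÷2=15=o, 47→(47−17)÷2=15=o, 43→(43−17)÷2=13=m.

bedroom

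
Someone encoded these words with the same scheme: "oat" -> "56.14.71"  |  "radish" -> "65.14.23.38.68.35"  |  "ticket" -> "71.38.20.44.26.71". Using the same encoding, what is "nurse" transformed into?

Each letter becomes 3×(its alphabet position, a=1..z=26) + 11.
On nurse: n=14→53, u=21→74, r=18→65, s=19→68, e=5→26.

53.74.65.68.26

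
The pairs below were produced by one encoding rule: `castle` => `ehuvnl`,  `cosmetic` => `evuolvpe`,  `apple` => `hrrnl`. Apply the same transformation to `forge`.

Vowels shift forward by 7 and consonants shift forward by 2.
Applying it to forge: f(cons)+2=h, o(vowel)+7=v, r(cons)+2=t, g(cons)+2=i, e(vowel)+7=l.

hvtil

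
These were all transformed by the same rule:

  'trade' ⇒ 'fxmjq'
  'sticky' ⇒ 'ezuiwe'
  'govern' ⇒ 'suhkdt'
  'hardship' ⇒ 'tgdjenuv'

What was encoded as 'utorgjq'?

It's a Vigenère-style cipher with numeric key [12,6]: position i shifts by key[i mod 2].
Reversing it on utorgjq: u−12=i, t−6=n, o−12=c, r−6=l, g−12=u, j−6=d, q−12=e.

include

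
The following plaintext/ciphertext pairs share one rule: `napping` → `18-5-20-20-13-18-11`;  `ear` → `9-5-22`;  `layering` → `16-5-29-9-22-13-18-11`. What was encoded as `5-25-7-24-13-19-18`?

The number is (letter's place in the alphabet, a=1) + 4.
Reversing it on 5-25-7-24-13-19-18: 5→(5−4)÷1=1=a, 25→(25−4)÷1=21=u, 7→(7−4)÷1=3=c, 24→(24−4)÷1=20=t, 13→(13−4)÷1=9=i, 19→(19−4)÷1=15=o, 18→(18−4)÷1=14=n.

auction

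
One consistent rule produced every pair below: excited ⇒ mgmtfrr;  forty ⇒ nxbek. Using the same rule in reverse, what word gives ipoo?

aged

In excited: e→m is +8, x→g is +9, c→m is +10, i→t is +11 — the shift increases by 1 each position. Each letter shifts forward by (position + 8), i.e. 8, 9, 10, … — the shift grows by one for each successive letter.
Reversing it on ipoo: i−8=a, p−9=g, o−10=e, o−11=d.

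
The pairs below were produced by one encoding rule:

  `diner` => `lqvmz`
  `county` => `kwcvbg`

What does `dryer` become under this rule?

Each letter is shifted forward by 8 in the alphabet (a Caesar shift of +8).
Applying it to dryer: d+8=l, r+8=z, y+8=g, e+8=m, r+8=z.

lzgmz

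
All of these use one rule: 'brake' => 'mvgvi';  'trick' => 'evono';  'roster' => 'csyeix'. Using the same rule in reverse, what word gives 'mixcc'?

Shifts by position in brake: pos 0: b→m (+11), pos 1: r→v (+4), pos 2: a→g (+6), pos 3: k→v (+11), pos 4: e→i (+4) — repeating every 3. It's a Vigenère-style cipher with numeric key [11,4,6]: position i shifts by key[i mod 3].
Reversing it on mixcc: m−11=b, i−4=e, x−6=r, c−11=r, c−4=y.

berry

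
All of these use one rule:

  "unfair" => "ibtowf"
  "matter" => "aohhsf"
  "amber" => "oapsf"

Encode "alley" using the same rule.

ozzsm

Compare letters: u→i is +14, n→b is +14, f→t is +14 — a constant shift. Each letter is shifted forward by 14 in the alphabet (a Caesar shift of +14).
For alley: a+14=o, l+14=z, l+14=z, e+14=s, y+14=m.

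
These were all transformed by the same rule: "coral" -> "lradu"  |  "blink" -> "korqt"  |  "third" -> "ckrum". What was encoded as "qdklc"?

Shifts by position in coral: pos 0: c→l (+9), pos 1: o→r (+3), pos 2: r→a (+9), pos 3: a→d (+3) — repeating every 2. A repeating key of period 2 is used — shifts +9, +3 over and over.
Undoing it on qdklc: q−9=h, d−3=a, k−9=b, l−3=i, c−9=t.

habit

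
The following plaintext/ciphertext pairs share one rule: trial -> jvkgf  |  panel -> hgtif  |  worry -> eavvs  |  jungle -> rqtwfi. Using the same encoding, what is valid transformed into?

This is an affine cipher: with a=0,…,z=25, each position x becomes (7x+6) mod 26.
For valid: v(21)→7·21+6≡23=x; a(0)→7·0+6≡6=g; l(11)→7·11+6≡5=f; i(8)→7·8+6≡10=k; d(3)→7·3+6≡1=b (all mod 26).

xgfkb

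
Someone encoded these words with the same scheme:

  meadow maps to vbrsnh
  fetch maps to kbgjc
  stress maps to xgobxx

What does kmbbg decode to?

fleet

m(12)→v(21) and e(4)→b(1) fit y≡9x+17 (mod 26); the inverse of 9 mod 26 is 3. Each letter's alphabet position (a=0..z=25) is mapped through 9·x+17 mod 26 — an affine cipher.
Undoing it on kmbbg: k(10)→3·(10−17)≡5=f; m(12)→3·(12−17)≡11=l; b(1)→3·(1−17)≡4=e; b(1)→3·(1−17)≡4=e; g(6)→3·(6−17)≡19=t (all mod 26).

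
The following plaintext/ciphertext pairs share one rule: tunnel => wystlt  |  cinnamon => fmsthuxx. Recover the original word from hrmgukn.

enhance

In tunnel: t→w is +3, u→y is +4, n→s is +5, n→t is +6 — the shift increases by 1 each position. Each letter shifts forward by (position + 3), i.e. 3, 4, 5, … — the shift grows by one for each successive letter.
Undoing it on hrmgukn: h−3=e, r−4=n, m−5=h, g−6=a, u−7=n, k−8=c, n−9=e.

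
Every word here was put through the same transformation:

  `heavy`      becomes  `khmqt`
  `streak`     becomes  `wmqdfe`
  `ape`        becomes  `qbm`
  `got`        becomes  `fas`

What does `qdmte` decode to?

The output letters match the input read backwards, each shifted +12: heavy reversed is yvaeh. Two steps: reverse the string, then apply a Caesar shift of +12.
Decoding qdmte: shift back: q−12=e, d−12=r, m−12=a, t−12=h, e−12=s → erahs; then reverse → share.

share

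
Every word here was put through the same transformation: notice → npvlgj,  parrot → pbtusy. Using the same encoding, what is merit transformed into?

In notice: n→n is +0, o→p is +1, t→v is +2, i→l is +3 — the shift increases by 1 each position. Each letter shifts forward by its position index (0, 1, 2, …) — the shift grows by one for each successive letter.
Applying it to merit: m+0=m, e+1=f, r+2=t, i+3=l, t+4=x.

mftlx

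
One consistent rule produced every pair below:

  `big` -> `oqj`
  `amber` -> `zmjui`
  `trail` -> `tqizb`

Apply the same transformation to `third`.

The output letters match the input read backwards, each shifted +8: big reversed is gib. Read the word backwards and shift each letter +8.
For third: reverse → driht; then shift: d+8=l, r+8=z, i+8=q, h+8=p, t+8=b.

lzqpb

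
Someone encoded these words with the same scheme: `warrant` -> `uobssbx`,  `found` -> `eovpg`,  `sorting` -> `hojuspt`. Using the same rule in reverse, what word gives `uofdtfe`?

The output letters match the input read backwards, each shifted +1: warrant reversed is tnarraw. Read the word backwards and shift each letter +1.
Reversing it on uofdtfe: shift back: u−1=t, o−1=n, f−1=e, d−1=c, t−1=s, f−1=e, e−1=d → tnecsed; then reverse → descent.

descent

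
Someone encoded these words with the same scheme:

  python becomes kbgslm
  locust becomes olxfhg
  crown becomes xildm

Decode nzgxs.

Each pair mirrors across the alphabet (p↔k, y↔b, t↔g): positions sum to 25. Letters are reflected about the middle of the alphabet (position → 25−position): Atbash.
Reversing it on nzgxs: n↔m, z↔a, g↔t, x↔c, s↔h.

match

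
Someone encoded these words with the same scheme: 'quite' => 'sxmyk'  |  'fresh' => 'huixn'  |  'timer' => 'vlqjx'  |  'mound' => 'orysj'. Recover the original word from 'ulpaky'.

Letter i (0-indexed) is shifted by i+2, so successive shifts are 2, 3, 4, ….
Reversing it on ulpaky: u−2=s, l−3=i, p−4=l, a−5=v, k−6=e, y−7=r.

silver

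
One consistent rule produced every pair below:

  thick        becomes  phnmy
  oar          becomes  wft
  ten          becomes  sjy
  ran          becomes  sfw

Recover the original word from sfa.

van

The output letters match the input read backwards, each shifted +5: thick reversed is kciht. Two steps: reverse the string, then apply a Caesar shift of +5.
Undoing it on sfa: shift back: s−5=n, f−5=a, a−5=v → nav; then reverse → van.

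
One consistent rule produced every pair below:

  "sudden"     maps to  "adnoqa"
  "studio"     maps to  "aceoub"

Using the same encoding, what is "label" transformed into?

In sudden: s→a is +8, u→d is +9, d→n is +10, d→o is +11 — the shift increases by 1 each position. Letter i (0-indexed) is shifted by i+8, so successive shifts are 8, 9, 10, ….
For label: l+8=t, a+9=j, b+10=l, e+11=p, l+12=x.

tjlpx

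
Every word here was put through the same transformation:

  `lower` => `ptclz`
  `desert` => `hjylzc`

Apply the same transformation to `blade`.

Letter i (0-indexed) is shifted by i+4, so successive shifts are 4, 5, 6, ….
For blade: b+4=f, l+5=q, a+6=g, d+7=k, e+8=m.

fqgkm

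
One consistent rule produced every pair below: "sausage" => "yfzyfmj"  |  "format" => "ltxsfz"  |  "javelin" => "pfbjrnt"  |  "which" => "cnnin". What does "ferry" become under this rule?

The shift depends on letter class: consonant s→y is +6, but vowel a→f is +5. The rule splits by letter class: vowels +5, consonants +6.
On ferry: f(cons)+6=l, e(vowel)+5=j, r(cons)+6=x, r(cons)+6=x, y(cons)+6=e.

ljxxe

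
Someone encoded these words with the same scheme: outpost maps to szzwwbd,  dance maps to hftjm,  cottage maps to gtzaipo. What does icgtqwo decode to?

Each letter shifts forward by (position + 4), i.e. 4, 5, 6, … — the shift grows by one for each successive letter.
Decoding icgtqwo: i−4=e, c−5=x, g−6=a, t−7=m, q−8=i, w−9=n, o−10=e.

examine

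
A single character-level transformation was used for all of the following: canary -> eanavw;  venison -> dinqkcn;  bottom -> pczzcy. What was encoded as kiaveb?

search

c(2)→e(4) and a(0)→a(0) fit y≡15x+0 (mod 26); the inverse of 15 mod 26 is 7. This is an affine cipher: with a=0,…,z=25, each position x becomes (15x+0) mod 26.
Reversing it on kiaveb: k(10)→7·(10−0)≡18=s; i(8)→7·(8−0)≡4=e; a(0)→7·(0−0)≡0=a; v(21)→7·(21−0)≡17=r; e(4)→7·(4−0)≡2=c; b(1)→7·(1−0)≡7=h (all mod 26).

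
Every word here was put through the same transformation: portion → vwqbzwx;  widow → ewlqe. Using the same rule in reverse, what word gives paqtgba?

stylish

Read the word backwards and shift each letter +8.
Decoding paqtgba: shift back: p−8=h, a−8=s, q−8=i, t−8=l, g−8=y, b−8=t, a−8=s → hsilyts; then reverse → stylish.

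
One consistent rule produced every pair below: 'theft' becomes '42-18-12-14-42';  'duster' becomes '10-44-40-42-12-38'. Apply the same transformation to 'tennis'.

The formula is n = 2×(alphabet index, a=1) + 2.
On tennis: t=20→42, e=5→12, n=14→30, n=14→30, i=9→20, s=19→40.

42-12-30-30-20-40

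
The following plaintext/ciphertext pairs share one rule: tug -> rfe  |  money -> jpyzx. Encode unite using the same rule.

petyf

The output letters match the input read backwards, each shifted +11: tug reversed is gut. Two steps: reverse the string, then apply a Caesar shift of +11.
On unite: reverse → etinu; then shift: e+11=p, t+11=e, i+11=t, n+11=y, u+11=f.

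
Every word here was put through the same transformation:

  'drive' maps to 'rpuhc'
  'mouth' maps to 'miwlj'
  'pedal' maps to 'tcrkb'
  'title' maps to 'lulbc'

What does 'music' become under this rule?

d(3)→r(17) and r(17)→p(15) fit y≡11x+10 (mod 26); the inverse of 11 mod 26 is 19. Each letter's alphabet position (a=0..z=25) is mapped through 11·x+10 mod 26 — an affine cipher.
Applying it to music: m(12)→11·12+10≡12=m; u(20)→11·20+10≡22=w; s(18)→11·18+10≡0=a; i(8)→11·8+10≡20=u; c(2)→11·2+10≡6=g (all mod 26).

mwaug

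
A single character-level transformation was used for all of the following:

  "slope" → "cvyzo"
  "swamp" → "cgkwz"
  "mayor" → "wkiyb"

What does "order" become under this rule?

ybnob

It's a constant shift of +10 (ROT10).
On order: o+10=y, r+10=b, d+10=n, e+10=o, r+10=b.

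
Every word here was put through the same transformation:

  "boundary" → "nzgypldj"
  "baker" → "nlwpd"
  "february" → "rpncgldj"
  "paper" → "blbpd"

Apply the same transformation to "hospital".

tzeauemw

It's a Vigenère-style cipher with numeric key [12,11]: position i shifts by key[i mod 2].
For hospital: h+12=t, o+11=z, s+12=e, p+11=a, i+12=u, t+11=e, a+12=m, l+11=w.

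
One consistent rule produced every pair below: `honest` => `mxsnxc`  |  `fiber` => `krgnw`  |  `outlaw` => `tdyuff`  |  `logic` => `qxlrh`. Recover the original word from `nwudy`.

It's a Vigenère-style cipher with numeric key [5,9]: position i shifts by key[i mod 2].
Reversing it on nwudy: n−5=i, w−9=n, u−5=p, d−9=u, y−5=t.

input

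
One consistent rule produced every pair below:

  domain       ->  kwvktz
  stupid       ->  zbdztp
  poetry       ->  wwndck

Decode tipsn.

magic

In domain: d→k is +7, o→w is +8, m→v is +9, a→k is +10 — the shift increases by 1 each position. Each letter shifts forward by (position + 7), i.e. 7, 8, 9, … — the shift grows by one for each successive letter.
Decoding tipsn: t−7=m, i−8=a, p−9=g, s−10=i, n−11=c.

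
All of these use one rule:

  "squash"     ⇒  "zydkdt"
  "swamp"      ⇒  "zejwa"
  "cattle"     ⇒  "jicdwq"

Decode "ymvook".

Each letter shifts forward by (position + 7), i.e. 7, 8, 9, … — the shift grows by one for each successive letter.
Reversing it on ymvook: y−7=r, m−8=e, v−9=m, o−10=e, o−11=d, k−12=y.

remedy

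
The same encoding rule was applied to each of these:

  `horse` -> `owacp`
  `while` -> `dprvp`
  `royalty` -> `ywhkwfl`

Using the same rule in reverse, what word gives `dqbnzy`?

In horse: h→o is +7, o→w is +8, r→a is +9, s→c is +10 — the shift increases by 1 each position. Letter i (0-indexed) is shifted by i+7, so successive shifts are 7, 8, 9, ….
Undoing it on dqbnzy: d−7=w, q−8=i, b−9=s, n−10=d, z−11=o, y−12=m.

wisdom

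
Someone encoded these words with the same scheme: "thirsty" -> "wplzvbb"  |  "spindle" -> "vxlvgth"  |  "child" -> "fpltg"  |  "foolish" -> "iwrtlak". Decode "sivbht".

pastel

A repeating key of period 2 is used — shifts +3, +8 over and over.
Undoing it on sivbht: s−3=p, i−8=a, v−3=s, b−8=t, h−3=e, t−8=l.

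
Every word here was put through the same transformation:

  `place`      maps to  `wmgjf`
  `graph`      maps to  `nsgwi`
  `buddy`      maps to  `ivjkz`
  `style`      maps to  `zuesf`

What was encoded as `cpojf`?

Shifts by position in place: pos 0: p→w (+7), pos 1: l→m (+1), pos 2: a→g (+6), pos 3: c→j (+7), pos 4: e→f (+1) — repeating every 3. A repeating key of period 3 is used — shifts +7, +1, +6 over and over.
Decoding cpojf: c−7=v, p−1=o, o−6=i, j−7=c, f−1=e.

voice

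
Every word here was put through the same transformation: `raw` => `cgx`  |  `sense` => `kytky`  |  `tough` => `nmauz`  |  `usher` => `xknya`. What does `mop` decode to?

jig

The output letters match the input read backwards, each shifted +6: raw reversed is war. Two steps: reverse the string, then apply a Caesar shift of +6.
Decoding mop: shift back: m−6=g, o−6=i, p−6=j → gij; then reverse → jig.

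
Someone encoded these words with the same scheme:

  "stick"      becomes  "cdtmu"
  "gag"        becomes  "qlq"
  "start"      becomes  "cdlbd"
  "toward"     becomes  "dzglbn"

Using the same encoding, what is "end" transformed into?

The rule splits by letter class: vowels +11, consonants +10.
For end: e(vowel)+11=p, n(cons)+10=x, d(cons)+10=n.

pxn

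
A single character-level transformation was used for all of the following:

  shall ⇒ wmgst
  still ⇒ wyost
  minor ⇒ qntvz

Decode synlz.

other

In shall: s→w is +4, h→m is +5, a→g is +6, l→s is +7 — the shift increases by 1 each position. The shift increases by 1 at each position, starting from +4: 4, 5, 6, ….
Undoing it on synlz: s−4=o, y−5=t, n−6=h, l−7=e, z−8=r.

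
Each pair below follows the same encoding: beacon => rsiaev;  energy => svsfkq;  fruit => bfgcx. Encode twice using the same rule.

b(1)→r(17) and e(4)→s(18) fit y≡9x+8 (mod 26); the inverse of 9 mod 26 is 3. Treating letters as 0–25, the rule is x ↦ 9x + 8 (mod 26).
Applying it to twice: t(19)→9·19+8≡23=x; w(22)→9·22+8≡24=y; i(8)→9·8+8≡2=c; c(2)→9·2+8≡0=a; e(4)→9·4+8≡18=s (all mod 26).

xycas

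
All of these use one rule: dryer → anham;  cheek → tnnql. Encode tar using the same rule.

The output letters match the input read backwards, each shifted +9: dryer reversed is reyrd. Two steps: reverse the string, then apply a Caesar shift of +9.
For tar: reverse → rat; then shift: r+9=a, a+9=j, t+9=c.

ajc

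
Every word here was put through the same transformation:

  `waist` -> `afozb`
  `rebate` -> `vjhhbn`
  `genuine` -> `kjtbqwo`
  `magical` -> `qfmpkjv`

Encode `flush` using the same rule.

In waist: w→a is +4, a→f is +5, i→o is +6, s→z is +7 — the shift increases by 1 each position. Each letter shifts forward by (position + 4), i.e. 4, 5, 6, … — the shift grows by one for each successive letter.
On flush: f+4=j, l+5=q, u+6=a, s+7=z, h+8=p.

jqazp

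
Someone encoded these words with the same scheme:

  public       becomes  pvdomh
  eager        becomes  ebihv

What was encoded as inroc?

In public: p→p is +0, u→v is +1, b→d is +2, l→o is +3 — the shift increases by 1 each position. Each letter shifts forward by its position index (0, 1, 2, …) — the shift grows by one for each successive letter.
Reversing it on inroc: i−0=i, n−1=m, r−2=p, o−3=l, c−4=y.

imply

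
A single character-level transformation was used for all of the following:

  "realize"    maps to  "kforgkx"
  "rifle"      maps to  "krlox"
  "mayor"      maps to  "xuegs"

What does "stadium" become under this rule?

saojgzy

The output letters match the input read backwards, each shifted +6: realize reversed is ezilaer. The word is reversed, then every letter is shifted forward by 6.
For stadium: reverse → muidats; then shift: m+6=s, u+6=a, i+6=o, d+6=j, a+6=g, t+6=z, s+6=y.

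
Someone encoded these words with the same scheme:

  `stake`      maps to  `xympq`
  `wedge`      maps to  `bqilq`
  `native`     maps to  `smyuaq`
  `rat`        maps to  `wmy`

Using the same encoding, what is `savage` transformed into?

xmamlq

The shift depends on letter class: consonant s→x is +5, but vowel a→m is +12. Vowels shift forward by 12 and consonants shift forward by 5.
Applying it to savage: s(cons)+5=x, a(vowel)+12=m, v(cons)+5=a, a(vowel)+12=m, g(cons)+5=l, e(vowel)+12=q.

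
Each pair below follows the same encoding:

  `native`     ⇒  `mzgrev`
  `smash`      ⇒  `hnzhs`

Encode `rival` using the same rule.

irezo

Each pair mirrors across the alphabet (n↔m, a↔z, t↔g): positions sum to 25. Letters are reflected about the middle of the alphabet (position → 25−position): Atbash.
For rival: r↔i, i↔r, v↔e, a↔z, l↔o.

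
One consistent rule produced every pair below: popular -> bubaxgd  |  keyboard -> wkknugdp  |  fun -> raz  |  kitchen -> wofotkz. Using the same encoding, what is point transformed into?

The shift depends on letter class: consonant p→b is +12, but vowel o→u is +6. The rule splits by letter class: vowels +6, consonants +12.
Applying it to point: p(cons)+12=b, o(vowel)+6=u, i(vowel)+6=o, n(cons)+12=z, t(cons)+12=f.

buozf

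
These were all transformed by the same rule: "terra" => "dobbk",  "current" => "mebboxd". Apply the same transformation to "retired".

bodsbon

Compare letters: t→d is +10, e→o is +10, r→b is +10 — a constant shift. This is a Caesar cipher with shift 10.
Applying it to retired: r+10=b, e+10=o, t+10=d, i+10=s, r+10=b, e+10=o, d+10=n.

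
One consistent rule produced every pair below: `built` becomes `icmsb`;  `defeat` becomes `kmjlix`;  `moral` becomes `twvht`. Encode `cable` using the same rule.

jifsm

Shifts by position in built: pos 0: b→i (+7), pos 1: u→c (+8), pos 2: i→m (+4), pos 3: l→s (+7), pos 4: t→b (+8) — repeating every 3. It's a Vigenère-style cipher with numeric key [7,8,4]: position i shifts by key[i mod 3].
Applying it to cable: c+7=j, a+8=i, b+4=f, l+7=s, e+8=m.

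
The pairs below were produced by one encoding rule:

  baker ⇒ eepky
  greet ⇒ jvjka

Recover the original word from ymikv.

video

In baker: b→e is +3, a→e is +4, k→p is +5, e→k is +6 — the shift increases by 1 each position. Each letter shifts forward by (position + 3), i.e. 3, 4, 5, … — the shift grows by one for each successive letter.
Reversing it on ymikv: y−3=v, m−4=i, i−5=d, k−6=e, v−7=o.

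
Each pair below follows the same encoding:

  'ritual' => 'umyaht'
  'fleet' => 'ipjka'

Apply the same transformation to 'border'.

eswjlz

In ritual: r→u is +3, i→m is +4, t→y is +5, u→a is +6 — the shift increases by 1 each position. Each letter shifts forward by (position + 3), i.e. 3, 4, 5, … — the shift grows by one for each successive letter.
On border: b+3=e, o+4=s, r+5=w, d+6=j, e+7=l, r+8=z.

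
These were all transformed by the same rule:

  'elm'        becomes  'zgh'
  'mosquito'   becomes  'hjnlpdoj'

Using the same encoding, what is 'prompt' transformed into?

Compare letters: e→z is +21, l→g is +21, m→h is +21 — a constant shift. This is a Caesar cipher with shift 21.
Applying it to prompt: p+21=k, r+21=m, o+21=j, m+21=h, p+21=k, t+21=o.

kmjhko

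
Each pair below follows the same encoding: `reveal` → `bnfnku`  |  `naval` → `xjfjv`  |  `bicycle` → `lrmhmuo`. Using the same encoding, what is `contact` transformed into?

Shifts by position in reveal: pos 0: r→b (+10), pos 1: e→n (+9), pos 2: v→f (+10), pos 3: e→n (+9) — repeating every 2. A repeating key of period 2 is used — shifts +10, +9 over and over.
Applying it to contact: c+10=m, o+9=x, n+10=x, t+9=c, a+10=k, c+9=l, t+10=d.

mxxckld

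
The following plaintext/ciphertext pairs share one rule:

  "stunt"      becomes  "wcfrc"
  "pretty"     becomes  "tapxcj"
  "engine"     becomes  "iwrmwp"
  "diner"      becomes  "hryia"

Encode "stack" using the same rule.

Shifts by position in stunt: pos 0: s→w (+4), pos 1: t→c (+9), pos 2: u→f (+11), pos 3: n→r (+4), pos 4: t→c (+9) — repeating every 3. A repeating key of period 3 is used — shifts +4, +9, +11 over and over.
On stack: s+4=w, t+9=c, a+11=l, c+4=g, k+9=t.

wclgt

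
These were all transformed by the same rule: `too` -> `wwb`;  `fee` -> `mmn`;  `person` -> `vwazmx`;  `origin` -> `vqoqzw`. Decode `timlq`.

Two steps: reverse the string, then apply a Caesar shift of +8.
Undoing it on timlq: shift back: t−8=l, i−8=a, m−8=e, l−8=d, q−8=i → laedi; then reverse → ideal.

ideal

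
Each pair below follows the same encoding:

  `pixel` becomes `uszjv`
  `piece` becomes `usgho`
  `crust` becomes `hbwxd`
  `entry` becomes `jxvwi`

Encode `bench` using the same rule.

gophr

Shifts by position in pixel: pos 0: p→u (+5), pos 1: i→s (+10), pos 2: x→z (+2), pos 3: e→j (+5), pos 4: l→v (+10) — repeating every 3. It's a Vigenère-style cipher with numeric key [5,10,2]: position i shifts by key[i mod 3].
On bench: b+5=g, e+10=o, n+2=p, c+5=h, h+10=r.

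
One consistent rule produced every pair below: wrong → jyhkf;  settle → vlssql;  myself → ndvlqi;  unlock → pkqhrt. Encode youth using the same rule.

Treating letters as 0–25, the rule is x ↦ 23x + 23 (mod 26).
On youth: y(24)→23·24+23≡3=d; o(14)→23·14+23≡7=h; u(20)→23·20+23≡15=p; t(19)→23·19+23≡18=s; h(7)→23·7+23≡2=c (all mod 26).

dhpsc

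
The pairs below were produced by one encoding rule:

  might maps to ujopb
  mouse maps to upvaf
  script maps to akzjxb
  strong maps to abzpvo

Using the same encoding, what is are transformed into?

The shift depends on letter class: consonant m→u is +8, but vowel i→j is +1. Two shifts are in play — +1 for a/e/i/o/u, +8 for every other letter.
For are: a(vowel)+1=b, r(cons)+8=z, e(vowel)+1=f.

bzf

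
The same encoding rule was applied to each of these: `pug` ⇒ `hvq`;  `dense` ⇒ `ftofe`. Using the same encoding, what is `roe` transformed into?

The output letters match the input read backwards, each shifted +1: pug reversed is gup. Two steps: reverse the string, then apply a Caesar shift of +1.
Applying it to roe: reverse → eor; then shift: e+1=f, o+1=p, r+1=s.

fps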